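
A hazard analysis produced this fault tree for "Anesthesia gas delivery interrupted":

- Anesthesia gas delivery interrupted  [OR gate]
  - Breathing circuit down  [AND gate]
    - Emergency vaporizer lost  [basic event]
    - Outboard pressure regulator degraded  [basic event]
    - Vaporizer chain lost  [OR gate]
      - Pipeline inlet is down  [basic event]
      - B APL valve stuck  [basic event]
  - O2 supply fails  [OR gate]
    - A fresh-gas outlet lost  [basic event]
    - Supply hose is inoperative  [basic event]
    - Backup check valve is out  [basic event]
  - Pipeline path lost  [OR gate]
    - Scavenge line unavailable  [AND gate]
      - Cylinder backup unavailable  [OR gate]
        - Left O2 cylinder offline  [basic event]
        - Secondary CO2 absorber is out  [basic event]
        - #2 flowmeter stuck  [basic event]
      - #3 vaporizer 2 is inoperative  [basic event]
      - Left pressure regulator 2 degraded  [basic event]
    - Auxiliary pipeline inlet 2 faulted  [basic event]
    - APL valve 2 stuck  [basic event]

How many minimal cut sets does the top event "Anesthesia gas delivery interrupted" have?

10

Vaporizer chain lost [OR]: union of children's cut sets → 2 cut set(s).
Breathing circuit down [AND]: one cut set from each child combined → 1 × 1 × 2 = 2 cut set(s).
O2 supply fails [OR]: union of children's cut sets → 3 cut set(s).
Cylinder backup unavailable [OR]: union of children's cut sets → 3 cut set(s).
Scavenge line unavailable [AND]: one cut set from each child combined → 3 × 1 × 1 = 3 cut set(s).
Pipeline path lost [OR]: union of children's cut sets → 5 cut set(s).
Anesthesia gas delivery interrupted [OR]: union of children's cut sets → 10 cut set(s).
Minimal cut sets: {Emergency vaporizer lost, Outboard pressure regulator degraded, Pipeline inlet is down}; {B APL valve stuck, Emergency vaporizer lost, Outboard pressure regulator degraded}; {A fresh-gas outlet lost}; {Supply hose is inoperative}; {Backup check valve is out}; {#3 vaporizer 2 is inoperative, Left O2 cylinder offline, Left pressure regulator 2 degraded}; {#3 vaporizer 2 is inoperative, Left pressure regulator 2 degraded, Secondary CO2 absorber is out}; {#2 flowmeter stuck, #3 vaporizer 2 is inoperative, Left pressure regulator 2 degraded}; {Auxiliary pipeline inlet 2 faulted}; {APL valve 2 stuck}.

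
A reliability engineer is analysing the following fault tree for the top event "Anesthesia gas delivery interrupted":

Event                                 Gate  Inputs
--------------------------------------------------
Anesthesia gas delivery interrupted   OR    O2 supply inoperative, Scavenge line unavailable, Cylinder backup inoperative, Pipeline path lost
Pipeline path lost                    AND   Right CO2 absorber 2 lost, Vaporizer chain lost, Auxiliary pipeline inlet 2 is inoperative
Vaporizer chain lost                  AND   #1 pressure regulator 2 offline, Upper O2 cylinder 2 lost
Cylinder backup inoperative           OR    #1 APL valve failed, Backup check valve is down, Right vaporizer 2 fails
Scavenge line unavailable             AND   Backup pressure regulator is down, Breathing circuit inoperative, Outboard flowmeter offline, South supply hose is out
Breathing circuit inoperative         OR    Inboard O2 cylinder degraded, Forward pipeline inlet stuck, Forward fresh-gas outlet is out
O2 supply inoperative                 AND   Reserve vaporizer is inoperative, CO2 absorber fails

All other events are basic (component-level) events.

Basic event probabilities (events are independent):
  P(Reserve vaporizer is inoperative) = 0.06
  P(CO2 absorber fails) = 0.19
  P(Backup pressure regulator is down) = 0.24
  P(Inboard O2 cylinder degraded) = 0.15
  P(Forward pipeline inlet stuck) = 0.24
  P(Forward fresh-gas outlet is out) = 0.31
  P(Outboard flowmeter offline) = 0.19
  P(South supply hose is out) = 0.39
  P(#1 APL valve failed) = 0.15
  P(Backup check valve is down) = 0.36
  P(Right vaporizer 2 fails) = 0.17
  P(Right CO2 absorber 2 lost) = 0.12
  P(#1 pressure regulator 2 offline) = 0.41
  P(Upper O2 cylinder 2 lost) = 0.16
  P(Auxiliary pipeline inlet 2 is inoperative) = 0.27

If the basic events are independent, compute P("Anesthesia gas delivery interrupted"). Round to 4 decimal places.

P(O2 supply inoperative) [AND] = 0.06 × 0.19 = 0.011400
P(Breathing circuit inoperative) [OR] = 1 − (1−0.15) × (1−0.24) × (1−0.31) = 0.554260
P(Scavenge line unavailable) [AND] = 0.24 × 0.554260 × 0.19 × 0.39 = 0.009857
P(Cylinder backup inoperative) [OR] = 1 − (1−0.15) × (1−0.36) × (1−0.17) = 0.548480
P(Vaporizer chain lost) [AND] = 0.41 × 0.16 = 0.065600
P(Pipeline path lost) [AND] = 0.12 × 0.065600 × 0.27 = 0.002125
P(Anesthesia gas delivery interrupted) [OR] = 1 − (1−0.011400) × (1−0.009857) × (1−0.548480) × (1−0.002125) = 0.558966
Rounded to 4 decimal places: P(Anesthesia gas delivery interrupted) ≈ 0.5590.

0.5590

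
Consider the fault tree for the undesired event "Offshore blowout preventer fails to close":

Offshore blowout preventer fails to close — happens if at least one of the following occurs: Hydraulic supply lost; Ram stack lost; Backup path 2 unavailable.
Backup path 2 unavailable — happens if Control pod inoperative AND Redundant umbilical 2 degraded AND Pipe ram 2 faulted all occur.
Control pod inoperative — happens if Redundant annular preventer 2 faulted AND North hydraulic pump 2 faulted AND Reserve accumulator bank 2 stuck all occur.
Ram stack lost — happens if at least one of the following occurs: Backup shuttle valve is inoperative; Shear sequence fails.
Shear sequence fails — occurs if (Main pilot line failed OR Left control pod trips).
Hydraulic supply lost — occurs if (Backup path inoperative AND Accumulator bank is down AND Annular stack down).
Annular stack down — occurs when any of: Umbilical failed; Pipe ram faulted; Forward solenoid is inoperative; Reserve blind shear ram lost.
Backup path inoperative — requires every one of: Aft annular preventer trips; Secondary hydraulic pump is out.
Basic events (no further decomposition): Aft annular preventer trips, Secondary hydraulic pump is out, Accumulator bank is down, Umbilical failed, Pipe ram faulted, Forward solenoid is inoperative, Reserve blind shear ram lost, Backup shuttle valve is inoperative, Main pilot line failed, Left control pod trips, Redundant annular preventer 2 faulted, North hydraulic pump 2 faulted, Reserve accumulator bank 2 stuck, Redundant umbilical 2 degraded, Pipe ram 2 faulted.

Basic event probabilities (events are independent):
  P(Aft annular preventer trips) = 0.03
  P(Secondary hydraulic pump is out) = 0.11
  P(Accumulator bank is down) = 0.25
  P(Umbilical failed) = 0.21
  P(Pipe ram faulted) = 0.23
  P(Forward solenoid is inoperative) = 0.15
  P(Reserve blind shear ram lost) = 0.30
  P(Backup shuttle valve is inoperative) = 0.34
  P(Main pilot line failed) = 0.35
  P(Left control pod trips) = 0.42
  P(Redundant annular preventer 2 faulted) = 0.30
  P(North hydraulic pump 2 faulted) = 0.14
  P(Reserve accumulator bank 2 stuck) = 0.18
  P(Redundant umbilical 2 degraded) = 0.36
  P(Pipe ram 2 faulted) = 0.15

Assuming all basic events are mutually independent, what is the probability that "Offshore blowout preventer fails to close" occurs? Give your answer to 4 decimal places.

0.7514

P(Backup path inoperative) [AND] = 0.03 × 0.11 = 0.003300
P(Annular stack down) [OR] = 1 − (1−0.21) × (1−0.23) × (1−0.15) × (1−0.30) = 0.638062
P(Hydraulic supply lost) [AND] = 0.003300 × 0.25 × 0.638062 = 0.000526
P(Shear sequence fails) [OR] = 1 − (1−0.35) × (1−0.42) = 0.623000
P(Ram stack lost) [OR] = 1 − (1−0.34) × (1−0.623000) = 0.751180
P(Control pod inoperative) [AND] = 0.30 × 0.14 × 0.18 = 0.007560
P(Backup path 2 unavailable) [AND] = 0.007560 × 0.36 × 0.15 = 0.000408
P(Offshore blowout preventer fails to close) [OR] = 1 − (1−0.000526) × (1−0.751180) × (1−0.000408) = 0.751412
Rounded to 4 decimal places: P(Offshore blowout preventer fails to close) ≈ 0.7514.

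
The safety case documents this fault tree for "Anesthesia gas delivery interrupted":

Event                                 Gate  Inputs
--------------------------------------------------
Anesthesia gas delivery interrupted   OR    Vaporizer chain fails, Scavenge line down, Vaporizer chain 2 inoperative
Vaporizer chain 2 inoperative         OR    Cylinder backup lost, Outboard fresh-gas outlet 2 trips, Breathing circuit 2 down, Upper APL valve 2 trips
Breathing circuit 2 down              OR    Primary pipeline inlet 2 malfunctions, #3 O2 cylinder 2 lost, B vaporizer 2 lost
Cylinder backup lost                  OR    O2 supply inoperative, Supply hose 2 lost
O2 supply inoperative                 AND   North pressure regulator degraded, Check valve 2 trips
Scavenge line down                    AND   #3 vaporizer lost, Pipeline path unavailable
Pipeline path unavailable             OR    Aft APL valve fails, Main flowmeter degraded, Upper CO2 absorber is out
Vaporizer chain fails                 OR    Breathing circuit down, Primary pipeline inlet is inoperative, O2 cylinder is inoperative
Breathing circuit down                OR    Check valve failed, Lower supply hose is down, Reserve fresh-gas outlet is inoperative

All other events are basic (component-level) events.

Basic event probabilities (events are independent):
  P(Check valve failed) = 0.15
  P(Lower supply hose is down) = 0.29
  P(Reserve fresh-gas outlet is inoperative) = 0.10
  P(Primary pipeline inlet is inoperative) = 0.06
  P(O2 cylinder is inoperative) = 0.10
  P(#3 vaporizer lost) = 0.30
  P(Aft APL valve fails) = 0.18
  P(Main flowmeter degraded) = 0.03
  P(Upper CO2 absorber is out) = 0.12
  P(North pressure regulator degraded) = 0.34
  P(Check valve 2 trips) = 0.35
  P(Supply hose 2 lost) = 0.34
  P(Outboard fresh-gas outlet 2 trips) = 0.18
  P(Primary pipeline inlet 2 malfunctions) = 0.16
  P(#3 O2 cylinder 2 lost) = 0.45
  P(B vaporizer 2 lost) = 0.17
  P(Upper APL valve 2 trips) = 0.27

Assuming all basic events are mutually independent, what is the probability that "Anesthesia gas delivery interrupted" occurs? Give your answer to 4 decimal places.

P(Breathing circuit down) [OR] = 1 − (1−0.15) × (1−0.29) × (1−0.10) = 0.456850
P(Vaporizer chain fails) [OR] = 1 − (1−0.456850) × (1−0.06) × (1−0.10) = 0.540495
P(Pipeline path unavailable) [OR] = 1 − (1−0.18) × (1−0.03) × (1−0.12) = 0.300048
P(Scavenge line down) [AND] = 0.30 × 0.300048 = 0.090014
P(O2 supply inoperative) [AND] = 0.34 × 0.35 = 0.119000
P(Cylinder backup lost) [OR] = 1 − (1−0.119000) × (1−0.34) = 0.418540
P(Breathing circuit 2 down) [OR] = 1 − (1−0.16) × (1−0.45) × (1−0.17) = 0.616540
P(Vaporizer chain 2 inoperative) [OR] = 1 − (1−0.418540) × (1−0.18) × (1−0.616540) × (1−0.27) = 0.866532
P(Anesthesia gas delivery interrupted) [OR] = 1 − (1−0.540495) × (1−0.090014) × (1−0.866532) = 0.944191
Rounded to 4 decimal places: P(Anesthesia gas delivery interrupted) ≈ 0.9442.

0.9442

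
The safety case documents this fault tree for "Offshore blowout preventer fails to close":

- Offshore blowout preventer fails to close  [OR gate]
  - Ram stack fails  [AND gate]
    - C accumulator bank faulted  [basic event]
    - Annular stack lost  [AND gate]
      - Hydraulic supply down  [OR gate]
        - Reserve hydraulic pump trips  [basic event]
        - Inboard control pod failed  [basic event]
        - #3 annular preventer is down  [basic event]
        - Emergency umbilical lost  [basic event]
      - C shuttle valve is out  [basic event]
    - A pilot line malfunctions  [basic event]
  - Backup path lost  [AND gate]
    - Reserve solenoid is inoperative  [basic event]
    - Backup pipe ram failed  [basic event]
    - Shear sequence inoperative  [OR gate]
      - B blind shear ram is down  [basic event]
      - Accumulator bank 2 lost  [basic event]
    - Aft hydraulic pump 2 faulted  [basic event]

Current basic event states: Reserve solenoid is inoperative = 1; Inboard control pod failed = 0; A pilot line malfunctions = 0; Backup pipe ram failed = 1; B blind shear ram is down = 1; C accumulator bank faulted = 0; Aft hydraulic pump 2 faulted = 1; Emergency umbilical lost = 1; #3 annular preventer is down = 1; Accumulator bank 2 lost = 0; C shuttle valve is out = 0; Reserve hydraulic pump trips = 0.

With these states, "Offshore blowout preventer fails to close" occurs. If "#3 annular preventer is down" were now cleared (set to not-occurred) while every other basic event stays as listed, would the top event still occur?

Counterfactual: set "#3 annular preventer is down" to not occurred.
Hydraulic supply down [OR]: Reserve hydraulic pump trips=not, Inboard control pod failed=not, #3 annular preventer is down=not, Emergency umbilical lost=occurs → at least one input occurs → occurs.
Annular stack lost [AND]: Hydraulic supply down=occurs, C shuttle valve is out=not → not all inputs occur → does not occur.
Ram stack fails [AND]: C accumulator bank faulted=not, Annular stack lost=not, A pilot line malfunctions=not → not all inputs occur → does not occur.
Shear sequence inoperative [OR]: B blind shear ram is down=occurs, Accumulator bank 2 lost=not → at least one input occurs → occurs.
Backup path lost [AND]: Reserve solenoid is inoperative=occurs, Backup pipe ram failed=occurs, Shear sequence inoperative=occurs, Aft hydraulic pump 2 faulted=occurs → all inputs occur → occurs.
Offshore blowout preventer fails to close [OR]: Ram stack fails=not, Backup path lost=occurs → at least one input occurs → occurs.

Yes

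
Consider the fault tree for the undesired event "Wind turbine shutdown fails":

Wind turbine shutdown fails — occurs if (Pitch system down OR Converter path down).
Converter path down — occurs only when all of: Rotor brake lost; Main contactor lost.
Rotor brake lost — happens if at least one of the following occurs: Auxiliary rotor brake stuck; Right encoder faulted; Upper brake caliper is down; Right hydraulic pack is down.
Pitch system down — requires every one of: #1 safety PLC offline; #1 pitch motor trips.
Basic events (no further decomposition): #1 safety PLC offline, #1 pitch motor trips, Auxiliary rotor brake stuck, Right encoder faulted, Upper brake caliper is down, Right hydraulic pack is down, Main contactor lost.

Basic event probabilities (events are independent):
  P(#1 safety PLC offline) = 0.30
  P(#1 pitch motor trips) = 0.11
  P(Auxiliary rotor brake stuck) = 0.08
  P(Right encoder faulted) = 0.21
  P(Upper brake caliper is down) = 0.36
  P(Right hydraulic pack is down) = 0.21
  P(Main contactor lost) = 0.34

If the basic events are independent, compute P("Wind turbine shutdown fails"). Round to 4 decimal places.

P(Pitch system down) [AND] = 0.30 × 0.11 = 0.033000
P(Rotor brake lost) [OR] = 1 − (1−0.08) × (1−0.21) × (1−0.36) × (1−0.21) = 0.632530
P(Converter path down) [AND] = 0.632530 × 0.34 = 0.215060
P(Wind turbine shutdown fails) [OR] = 1 − (1−0.033000) × (1−0.215060) = 0.240963
Rounded to 4 decimal places: P(Wind turbine shutdown fails) ≈ 0.2410.

0.2410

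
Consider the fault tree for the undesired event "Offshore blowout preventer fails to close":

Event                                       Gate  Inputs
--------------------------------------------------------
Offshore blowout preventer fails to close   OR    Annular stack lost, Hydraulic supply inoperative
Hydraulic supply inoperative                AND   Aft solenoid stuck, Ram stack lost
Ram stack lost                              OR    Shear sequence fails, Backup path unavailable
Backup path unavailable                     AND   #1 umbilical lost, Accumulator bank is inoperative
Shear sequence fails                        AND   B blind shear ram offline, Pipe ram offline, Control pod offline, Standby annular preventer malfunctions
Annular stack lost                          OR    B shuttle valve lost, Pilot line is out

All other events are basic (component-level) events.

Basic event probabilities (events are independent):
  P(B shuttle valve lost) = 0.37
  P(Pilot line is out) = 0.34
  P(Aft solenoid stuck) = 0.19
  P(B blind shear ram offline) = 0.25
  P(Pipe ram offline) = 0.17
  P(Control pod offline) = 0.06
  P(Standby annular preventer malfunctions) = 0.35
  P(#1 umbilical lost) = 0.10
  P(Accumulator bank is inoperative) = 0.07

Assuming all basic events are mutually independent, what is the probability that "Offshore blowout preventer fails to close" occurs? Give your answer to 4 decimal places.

0.5848

P(Annular stack lost) [OR] = 1 − (1−0.37) × (1−0.34) = 0.584200
P(Shear sequence fails) [AND] = 0.25 × 0.17 × 0.06 × 0.35 = 0.000893
P(Backup path unavailable) [AND] = 0.10 × 0.07 = 0.007000
P(Ram stack lost) [OR] = 1 − (1−0.000893) × (1−0.007000) = 0.007887
P(Hydraulic supply inoperative) [AND] = 0.19 × 0.007887 = 0.001499
P(Offshore blowout preventer fails to close) [OR] = 1 − (1−0.584200) × (1−0.001499) = 0.584823
Rounded to 4 decimal places: P(Offshore blowout preventer fails to close) ≈ 0.5848.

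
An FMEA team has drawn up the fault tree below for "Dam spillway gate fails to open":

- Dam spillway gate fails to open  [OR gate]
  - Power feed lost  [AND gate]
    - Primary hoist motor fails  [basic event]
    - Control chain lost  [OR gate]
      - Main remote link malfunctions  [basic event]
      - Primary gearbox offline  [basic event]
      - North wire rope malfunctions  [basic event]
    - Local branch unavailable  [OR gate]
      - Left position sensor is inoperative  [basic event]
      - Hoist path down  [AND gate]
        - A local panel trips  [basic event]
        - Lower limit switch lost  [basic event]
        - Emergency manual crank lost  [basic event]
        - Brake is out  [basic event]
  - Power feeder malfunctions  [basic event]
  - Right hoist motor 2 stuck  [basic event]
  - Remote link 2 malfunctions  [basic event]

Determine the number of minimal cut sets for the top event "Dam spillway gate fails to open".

9

Control chain lost [OR]: union of children's cut sets → 3 cut set(s).
Hoist path down [AND]: one cut set from each child combined → 1 × 1 × 1 × 1 = 1 cut set(s).
Local branch unavailable [OR]: union of children's cut sets → 2 cut set(s).
Power feed lost [AND]: one cut set from each child combined → 1 × 3 × 2 = 6 cut set(s).
Dam spillway gate fails to open [OR]: union of children's cut sets → 9 cut set(s).
Minimal cut sets: {Left position sensor is inoperative, Main remote link malfunctions, Primary hoist motor fails}; {A local panel trips, Brake is out, Emergency manual crank lost, Lower limit switch lost, Main remote link malfunctions, Primary hoist motor fails}; {Left position sensor is inoperative, Primary gearbox offline, Primary hoist motor fails}; {A local panel trips, Brake is out, Emergency manual crank lost, Lower limit switch lost, Primary gearbox offline, Primary hoist motor fails}; {Left position sensor is inoperative, North wire rope malfunctions, Primary hoist motor fails}; {A local panel trips, Brake is out, Emergency manual crank lost, Lower limit switch lost, North wire rope malfunctions, Primary hoist motor fails}; {Power feeder malfunctions}; {Right hoist motor 2 stuck}; {Remote link 2 malfunctions}.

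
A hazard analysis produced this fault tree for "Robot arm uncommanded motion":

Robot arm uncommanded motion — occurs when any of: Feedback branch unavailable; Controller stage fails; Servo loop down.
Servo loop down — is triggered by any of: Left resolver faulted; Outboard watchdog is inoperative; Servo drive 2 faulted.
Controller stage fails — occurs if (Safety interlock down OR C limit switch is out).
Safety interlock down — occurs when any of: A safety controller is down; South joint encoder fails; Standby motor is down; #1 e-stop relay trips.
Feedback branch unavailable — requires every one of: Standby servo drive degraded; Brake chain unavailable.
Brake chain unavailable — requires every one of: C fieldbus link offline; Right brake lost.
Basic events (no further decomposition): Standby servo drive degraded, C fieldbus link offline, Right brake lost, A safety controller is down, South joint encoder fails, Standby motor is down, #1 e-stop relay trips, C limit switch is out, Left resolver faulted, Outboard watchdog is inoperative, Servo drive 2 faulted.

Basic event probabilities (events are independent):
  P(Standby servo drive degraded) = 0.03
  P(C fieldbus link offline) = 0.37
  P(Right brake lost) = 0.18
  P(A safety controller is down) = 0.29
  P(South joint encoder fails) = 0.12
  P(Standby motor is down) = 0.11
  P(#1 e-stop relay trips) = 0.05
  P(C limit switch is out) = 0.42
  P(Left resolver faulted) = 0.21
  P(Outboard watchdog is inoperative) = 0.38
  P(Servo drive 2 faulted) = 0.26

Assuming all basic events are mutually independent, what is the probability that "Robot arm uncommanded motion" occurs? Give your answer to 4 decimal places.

P(Brake chain unavailable) [AND] = 0.37 × 0.18 = 0.066600
P(Feedback branch unavailable) [AND] = 0.03 × 0.066600 = 0.001998
P(Safety interlock down) [OR] = 1 − (1−0.29) × (1−0.12) × (1−0.11) × (1−0.05) = 0.471732
P(Controller stage fails) [OR] = 1 − (1−0.471732) × (1−0.42) = 0.693605
P(Servo loop down) [OR] = 1 − (1−0.21) × (1−0.38) × (1−0.26) = 0.637548
P(Robot arm uncommanded motion) [OR] = 1 − (1−0.001998) × (1−0.693605) × (1−0.637548) = 0.889168
Rounded to 4 decimal places: P(Robot arm uncommanded motion) ≈ 0.8892.

0.8892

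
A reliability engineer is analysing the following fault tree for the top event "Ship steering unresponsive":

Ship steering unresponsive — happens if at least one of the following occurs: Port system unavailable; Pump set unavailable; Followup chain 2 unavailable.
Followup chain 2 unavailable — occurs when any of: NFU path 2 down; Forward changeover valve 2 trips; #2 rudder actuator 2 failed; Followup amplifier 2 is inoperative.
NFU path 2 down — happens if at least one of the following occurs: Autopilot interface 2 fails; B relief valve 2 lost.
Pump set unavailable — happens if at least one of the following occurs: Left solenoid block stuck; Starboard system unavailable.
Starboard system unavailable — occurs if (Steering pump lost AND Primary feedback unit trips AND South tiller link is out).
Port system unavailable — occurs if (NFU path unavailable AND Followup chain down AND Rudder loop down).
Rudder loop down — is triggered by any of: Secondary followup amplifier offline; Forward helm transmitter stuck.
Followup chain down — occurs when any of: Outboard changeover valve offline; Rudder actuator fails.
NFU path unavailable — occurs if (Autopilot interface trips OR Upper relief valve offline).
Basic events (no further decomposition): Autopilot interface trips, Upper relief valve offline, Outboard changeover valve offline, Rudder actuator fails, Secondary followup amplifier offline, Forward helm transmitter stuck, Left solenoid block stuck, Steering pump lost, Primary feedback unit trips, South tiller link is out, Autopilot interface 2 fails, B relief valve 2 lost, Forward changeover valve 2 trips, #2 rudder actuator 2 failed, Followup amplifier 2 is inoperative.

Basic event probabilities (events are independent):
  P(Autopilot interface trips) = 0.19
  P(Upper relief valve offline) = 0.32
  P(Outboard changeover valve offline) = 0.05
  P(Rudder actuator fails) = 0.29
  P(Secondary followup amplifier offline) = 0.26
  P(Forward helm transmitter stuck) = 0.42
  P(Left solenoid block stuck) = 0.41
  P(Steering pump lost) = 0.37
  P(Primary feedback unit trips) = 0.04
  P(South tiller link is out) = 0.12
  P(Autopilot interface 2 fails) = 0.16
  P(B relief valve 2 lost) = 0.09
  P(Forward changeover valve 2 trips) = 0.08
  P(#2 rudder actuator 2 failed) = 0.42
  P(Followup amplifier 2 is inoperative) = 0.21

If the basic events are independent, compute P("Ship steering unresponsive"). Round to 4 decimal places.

0.8261

P(NFU path unavailable) [OR] = 1 − (1−0.19) × (1−0.32) = 0.449200
P(Followup chain down) [OR] = 1 − (1−0.05) × (1−0.29) = 0.325500
P(Rudder loop down) [OR] = 1 − (1−0.26) × (1−0.42) = 0.570800
P(Port system unavailable) [AND] = 0.449200 × 0.325500 × 0.570800 = 0.083459
P(Starboard system unavailable) [AND] = 0.37 × 0.04 × 0.12 = 0.001776
P(Pump set unavailable) [OR] = 1 − (1−0.41) × (1−0.001776) = 0.411048
P(NFU path 2 down) [OR] = 1 − (1−0.16) × (1−0.09) = 0.235600
P(Followup chain 2 unavailable) [OR] = 1 − (1−0.235600) × (1−0.08) × (1−0.42) × (1−0.21) = 0.677772
P(Ship steering unresponsive) [OR] = 1 − (1−0.083459) × (1−0.411048) × (1−0.677772) = 0.826062
Rounded to 4 decimal places: P(Ship steering unresponsive) ≈ 0.8261.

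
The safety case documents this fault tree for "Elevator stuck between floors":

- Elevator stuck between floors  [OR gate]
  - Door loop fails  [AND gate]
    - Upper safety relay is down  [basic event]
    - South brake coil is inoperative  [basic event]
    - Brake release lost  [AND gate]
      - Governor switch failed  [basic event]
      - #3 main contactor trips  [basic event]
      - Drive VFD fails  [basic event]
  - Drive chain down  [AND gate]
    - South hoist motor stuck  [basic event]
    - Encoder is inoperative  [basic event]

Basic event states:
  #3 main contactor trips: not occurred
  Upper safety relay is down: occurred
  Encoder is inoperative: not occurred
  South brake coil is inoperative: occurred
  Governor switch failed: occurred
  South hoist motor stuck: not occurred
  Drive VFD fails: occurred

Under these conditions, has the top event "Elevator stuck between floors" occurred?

No

Brake release lost [AND]: Governor switch failed=occurs, #3 main contactor trips=not, Drive VFD fails=occurs → not all inputs occur → does not occur.
Door loop fails [AND]: Upper safety relay is down=occurs, South brake coil is inoperative=occurs, Brake release lost=not → not all inputs occur → does not occur.
Drive chain down [AND]: South hoist motor stuck=not, Encoder is inoperative=not → not all inputs occur → does not occur.
Elevator stuck between floors [OR]: Door loop fails=not, Drive chain down=not → no input occurs → does not occur.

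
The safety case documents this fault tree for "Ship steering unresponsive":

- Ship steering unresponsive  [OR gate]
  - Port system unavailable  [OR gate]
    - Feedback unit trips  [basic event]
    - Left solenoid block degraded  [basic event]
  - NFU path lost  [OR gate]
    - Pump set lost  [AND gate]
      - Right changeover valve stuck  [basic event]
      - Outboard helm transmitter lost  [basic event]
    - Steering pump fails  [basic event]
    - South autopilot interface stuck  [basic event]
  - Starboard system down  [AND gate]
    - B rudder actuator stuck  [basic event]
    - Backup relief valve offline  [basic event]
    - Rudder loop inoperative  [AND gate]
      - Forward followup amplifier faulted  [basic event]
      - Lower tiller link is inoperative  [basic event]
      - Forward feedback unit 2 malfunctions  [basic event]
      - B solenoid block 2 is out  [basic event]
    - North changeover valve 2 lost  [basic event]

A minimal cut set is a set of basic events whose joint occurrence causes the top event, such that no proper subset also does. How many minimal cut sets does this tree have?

Port system unavailable [OR]: union of children's cut sets → 2 cut set(s).
Pump set lost [AND]: one cut set from each child combined → 1 × 1 = 1 cut set(s).
NFU path lost [OR]: union of children's cut sets → 3 cut set(s).
Rudder loop inoperative [AND]: one cut set from each child combined → 1 × 1 × 1 × 1 = 1 cut set(s).
Starboard system down [AND]: one cut set from each child combined → 1 × 1 × 1 × 1 = 1 cut set(s).
Ship steering unresponsive [OR]: union of children's cut sets → 6 cut set(s).
Minimal cut sets: {Feedback unit trips}; {Left solenoid block degraded}; {Outboard helm transmitter lost, Right changeover valve stuck}; {Steering pump fails}; {South autopilot interface stuck}; {B rudder actuator stuck, B solenoid block 2 is out, Backup relief valve offline, Forward feedback unit 2 malfunctions, Forward followup amplifier faulted, Lower tiller link is inoperative, North changeover valve 2 lost}.

6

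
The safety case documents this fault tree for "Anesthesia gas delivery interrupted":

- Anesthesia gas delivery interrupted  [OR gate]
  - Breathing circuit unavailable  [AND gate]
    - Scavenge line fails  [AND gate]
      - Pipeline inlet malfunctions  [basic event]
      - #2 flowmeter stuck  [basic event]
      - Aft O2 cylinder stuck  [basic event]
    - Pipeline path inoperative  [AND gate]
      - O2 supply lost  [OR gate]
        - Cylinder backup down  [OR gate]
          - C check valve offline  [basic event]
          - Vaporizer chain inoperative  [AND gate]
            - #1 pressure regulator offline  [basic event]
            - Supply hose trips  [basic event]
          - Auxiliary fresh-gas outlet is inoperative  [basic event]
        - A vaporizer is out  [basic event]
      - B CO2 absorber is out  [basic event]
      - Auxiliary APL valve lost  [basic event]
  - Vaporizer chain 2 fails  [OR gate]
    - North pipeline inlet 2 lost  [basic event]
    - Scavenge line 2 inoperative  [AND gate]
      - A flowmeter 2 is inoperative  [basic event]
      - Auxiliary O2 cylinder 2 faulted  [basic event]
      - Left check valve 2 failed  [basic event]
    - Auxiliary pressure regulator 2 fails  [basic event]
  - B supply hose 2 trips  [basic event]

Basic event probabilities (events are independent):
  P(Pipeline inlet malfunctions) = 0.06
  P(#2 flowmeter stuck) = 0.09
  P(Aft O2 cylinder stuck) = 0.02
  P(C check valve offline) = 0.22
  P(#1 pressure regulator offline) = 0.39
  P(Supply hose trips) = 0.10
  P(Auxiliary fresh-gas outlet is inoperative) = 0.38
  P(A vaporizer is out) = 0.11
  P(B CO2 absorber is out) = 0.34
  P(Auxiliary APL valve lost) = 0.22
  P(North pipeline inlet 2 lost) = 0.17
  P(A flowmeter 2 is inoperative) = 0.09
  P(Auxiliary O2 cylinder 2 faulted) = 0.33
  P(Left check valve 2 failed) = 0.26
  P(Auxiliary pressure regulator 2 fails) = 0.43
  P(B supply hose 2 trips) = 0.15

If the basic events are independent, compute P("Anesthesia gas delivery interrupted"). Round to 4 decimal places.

P(Scavenge line fails) [AND] = 0.06 × 0.09 × 0.02 = 0.000108
P(Vaporizer chain inoperative) [AND] = 0.39 × 0.10 = 0.039000
P(Cylinder backup down) [OR] = 1 − (1−0.22) × (1−0.039000) × (1−0.38) = 0.535260
P(O2 supply lost) [OR] = 1 − (1−0.535260) × (1−0.11) = 0.586381
P(Pipeline path inoperative) [AND] = 0.586381 × 0.34 × 0.22 = 0.043861
P(Breathing circuit unavailable) [AND] = 0.000108 × 0.043861 = 0.000005
P(Scavenge line 2 inoperative) [AND] = 0.09 × 0.33 × 0.26 = 0.007722
P(Vaporizer chain 2 fails) [OR] = 1 − (1−0.17) × (1−0.007722) × (1−0.43) = 0.530553
P(Anesthesia gas delivery interrupted) [OR] = 1 − (1−0.000005) × (1−0.530553) × (1−0.15) = 0.600972
Rounded to 4 decimal places: P(Anesthesia gas delivery interrupted) ≈ 0.6010.

0.6010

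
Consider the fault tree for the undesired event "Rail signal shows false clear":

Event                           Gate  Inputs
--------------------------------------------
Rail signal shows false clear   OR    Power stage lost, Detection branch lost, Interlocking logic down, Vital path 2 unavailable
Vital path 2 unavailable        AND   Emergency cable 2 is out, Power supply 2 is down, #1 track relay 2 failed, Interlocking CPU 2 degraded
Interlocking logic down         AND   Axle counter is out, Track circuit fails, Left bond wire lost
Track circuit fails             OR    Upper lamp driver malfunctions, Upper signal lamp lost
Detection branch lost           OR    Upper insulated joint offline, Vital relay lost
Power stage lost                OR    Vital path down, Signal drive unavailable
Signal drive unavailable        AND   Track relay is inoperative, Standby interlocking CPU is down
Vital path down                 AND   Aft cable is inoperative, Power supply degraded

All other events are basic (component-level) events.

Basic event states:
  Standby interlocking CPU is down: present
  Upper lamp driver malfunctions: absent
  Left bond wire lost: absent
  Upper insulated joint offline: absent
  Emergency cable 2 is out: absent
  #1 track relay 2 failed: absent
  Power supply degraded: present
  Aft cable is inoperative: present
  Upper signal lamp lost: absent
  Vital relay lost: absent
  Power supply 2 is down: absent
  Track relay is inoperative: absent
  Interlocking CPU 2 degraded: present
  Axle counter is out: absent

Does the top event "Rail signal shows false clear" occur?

Vital path down [AND]: Aft cable is inoperative=occurs, Power supply degraded=occurs → all inputs occur → occurs.
Signal drive unavailable [AND]: Track relay is inoperative=not, Standby interlocking CPU is down=occurs → not all inputs occur → does not occur.
Power stage lost [OR]: Vital path down=occurs, Signal drive unavailable=not → at least one input occurs → occurs.
Detection branch lost [OR]: Upper insulated joint offline=not, Vital relay lost=not → no input occurs → does not occur.
Track circuit fails [OR]: Upper lamp driver malfunctions=not, Upper signal lamp lost=not → no input occurs → does not occur.
Interlocking logic down [AND]: Axle counter is out=not, Track circuit fails=not, Left bond wire lost=not → not all inputs occur → does not occur.
Vital path 2 unavailable [AND]: Emergency cable 2 is out=not, Power supply 2 is down=not, #1 track relay 2 failed=not, Interlocking CPU 2 degraded=occurs → not all inputs occur → does not occur.
Rail signal shows false clear [OR]: Power stage lost=occurs, Detection branch lost=not, Interlocking logic down=not, Vital path 2 unavailable=not → at least one input occurs → occurs.

Yes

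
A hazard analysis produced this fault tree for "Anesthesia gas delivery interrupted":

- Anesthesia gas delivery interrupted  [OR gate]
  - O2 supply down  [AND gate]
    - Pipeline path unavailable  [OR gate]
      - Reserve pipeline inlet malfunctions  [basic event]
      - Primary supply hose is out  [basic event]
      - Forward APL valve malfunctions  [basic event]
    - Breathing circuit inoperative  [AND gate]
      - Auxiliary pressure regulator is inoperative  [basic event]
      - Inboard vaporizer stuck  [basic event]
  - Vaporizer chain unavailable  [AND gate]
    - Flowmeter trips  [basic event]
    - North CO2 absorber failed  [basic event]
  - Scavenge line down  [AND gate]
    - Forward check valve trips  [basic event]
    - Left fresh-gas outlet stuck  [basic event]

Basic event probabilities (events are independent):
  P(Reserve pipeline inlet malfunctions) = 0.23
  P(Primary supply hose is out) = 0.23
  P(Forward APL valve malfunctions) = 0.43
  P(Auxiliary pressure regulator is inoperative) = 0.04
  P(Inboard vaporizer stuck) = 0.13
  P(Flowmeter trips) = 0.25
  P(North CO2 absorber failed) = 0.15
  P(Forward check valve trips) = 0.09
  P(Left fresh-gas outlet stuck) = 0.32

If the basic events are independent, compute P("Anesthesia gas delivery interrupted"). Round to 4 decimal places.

0.0684

P(Pipeline path unavailable) [OR] = 1 − (1−0.23) × (1−0.23) × (1−0.43) = 0.662047
P(Breathing circuit inoperative) [AND] = 0.04 × 0.13 = 0.005200
P(O2 supply down) [AND] = 0.662047 × 0.005200 = 0.003443
P(Vaporizer chain unavailable) [AND] = 0.25 × 0.15 = 0.037500
P(Scavenge line down) [AND] = 0.09 × 0.32 = 0.028800
P(Anesthesia gas delivery interrupted) [OR] = 1 − (1−0.003443) × (1−0.037500) × (1−0.028800) = 0.068438
Rounded to 4 decimal places: P(Anesthesia gas delivery interrupted) ≈ 0.0684.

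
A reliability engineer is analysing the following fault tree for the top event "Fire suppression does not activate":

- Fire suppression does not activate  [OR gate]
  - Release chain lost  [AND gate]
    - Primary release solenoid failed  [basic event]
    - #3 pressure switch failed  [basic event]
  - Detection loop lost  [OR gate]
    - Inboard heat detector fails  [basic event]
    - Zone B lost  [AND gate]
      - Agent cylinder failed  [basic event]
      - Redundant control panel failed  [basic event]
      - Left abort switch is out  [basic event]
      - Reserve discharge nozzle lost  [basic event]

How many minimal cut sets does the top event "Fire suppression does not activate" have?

Release chain lost [AND]: one cut set from each child combined → 1 × 1 = 1 cut set(s).
Zone B lost [AND]: one cut set from each child combined → 1 × 1 × 1 × 1 = 1 cut set(s).
Detection loop lost [OR]: union of children's cut sets → 2 cut set(s).
Fire suppression does not activate [OR]: union of children's cut sets → 3 cut set(s).
Minimal cut sets: {#3 pressure switch failed, Primary release solenoid failed}; {Inboard heat detector fails}; {Agent cylinder failed, Left abort switch is out, Redundant control panel failed, Reserve discharge nozzle lost}.

3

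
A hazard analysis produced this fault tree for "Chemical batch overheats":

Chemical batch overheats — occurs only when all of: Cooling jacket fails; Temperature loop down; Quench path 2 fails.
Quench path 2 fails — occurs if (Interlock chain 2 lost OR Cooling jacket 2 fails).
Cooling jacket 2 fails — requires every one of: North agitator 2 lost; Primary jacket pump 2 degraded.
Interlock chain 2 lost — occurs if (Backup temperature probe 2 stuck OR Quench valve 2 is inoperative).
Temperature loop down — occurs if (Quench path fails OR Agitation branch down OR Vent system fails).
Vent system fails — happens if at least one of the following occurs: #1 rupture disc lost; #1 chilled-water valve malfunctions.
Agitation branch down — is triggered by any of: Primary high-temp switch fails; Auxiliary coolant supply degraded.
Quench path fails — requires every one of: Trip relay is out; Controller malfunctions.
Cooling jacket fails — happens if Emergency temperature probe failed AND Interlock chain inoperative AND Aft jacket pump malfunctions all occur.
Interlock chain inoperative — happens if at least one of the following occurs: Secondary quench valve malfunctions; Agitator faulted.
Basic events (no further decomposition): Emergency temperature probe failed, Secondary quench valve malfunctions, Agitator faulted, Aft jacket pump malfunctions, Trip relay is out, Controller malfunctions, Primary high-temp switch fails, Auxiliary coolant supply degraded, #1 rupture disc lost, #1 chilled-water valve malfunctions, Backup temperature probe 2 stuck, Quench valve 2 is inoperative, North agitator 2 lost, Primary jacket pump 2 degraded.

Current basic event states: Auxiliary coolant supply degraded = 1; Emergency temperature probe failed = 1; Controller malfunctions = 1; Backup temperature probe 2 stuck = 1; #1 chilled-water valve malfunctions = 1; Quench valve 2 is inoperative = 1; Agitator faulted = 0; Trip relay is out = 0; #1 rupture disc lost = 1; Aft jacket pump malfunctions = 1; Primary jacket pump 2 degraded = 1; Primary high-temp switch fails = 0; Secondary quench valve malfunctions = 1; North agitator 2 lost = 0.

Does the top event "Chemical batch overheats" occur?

Interlock chain inoperative [OR]: Secondary quench valve malfunctions=occurs, Agitator faulted=not → at least one input occurs → occurs.
Cooling jacket fails [AND]: Emergency temperature probe failed=occurs, Interlock chain inoperative=occurs, Aft jacket pump malfunctions=occurs → all inputs occur → occurs.
Quench path fails [AND]: Trip relay is out=not, Controller malfunctions=occurs → not all inputs occur → does not occur.
Agitation branch down [OR]: Primary high-temp switch fails=not, Auxiliary coolant supply degraded=occurs → at least one input occurs → occurs.
Vent system fails [OR]: #1 rupture disc lost=occurs, #1 chilled-water valve malfunctions=occurs → at least one input occurs → occurs.
Temperature loop down [OR]: Quench path fails=not, Agitation branch down=occurs, Vent system fails=occurs → at least one input occurs → occurs.
Interlock chain 2 lost [OR]: Backup temperature probe 2 stuck=occurs, Quench valve 2 is inoperative=occurs → at least one input occurs → occurs.
Cooling jacket 2 fails [AND]: North agitator 2 lost=not, Primary jacket pump 2 degraded=occurs → not all inputs occur → does not occur.
Quench path 2 fails [OR]: Interlock chain 2 lost=occurs, Cooling jacket 2 fails=not → at least one input occurs → occurs.
Chemical batch overheats [AND]: Cooling jacket fails=occurs, Temperature loop down=occurs, Quench path 2 fails=occurs → all inputs occur → occurs.

Yes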